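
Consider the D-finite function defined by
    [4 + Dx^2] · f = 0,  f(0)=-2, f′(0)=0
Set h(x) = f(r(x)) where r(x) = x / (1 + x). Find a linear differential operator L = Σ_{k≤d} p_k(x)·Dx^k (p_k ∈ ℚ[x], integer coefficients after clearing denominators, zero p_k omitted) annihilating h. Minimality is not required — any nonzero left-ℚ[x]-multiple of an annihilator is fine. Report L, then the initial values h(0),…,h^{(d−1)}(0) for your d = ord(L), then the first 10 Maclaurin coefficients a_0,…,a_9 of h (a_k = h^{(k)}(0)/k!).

L = 4 + (2 + 6·x + 6·x^2 + 2·x^3)·Dx + (1 + 4·x + 6·x^2 + 4·x^3 + x^4)·Dx^2  (order 2).
h: a_k = -2, 0, 4, -8, 32/3, -32/3, 308/45, 8/5, -4708/315, 10336/315, …
ICs: h(0) = -2, h′(0) = 0.

f: a_k = -2, 0, 4, 0, -4/3, 0, 8/45, 0, -4/315, 0, …
Substitute x→r, Dx→(1/r')Dx; clear ⇒ L₀.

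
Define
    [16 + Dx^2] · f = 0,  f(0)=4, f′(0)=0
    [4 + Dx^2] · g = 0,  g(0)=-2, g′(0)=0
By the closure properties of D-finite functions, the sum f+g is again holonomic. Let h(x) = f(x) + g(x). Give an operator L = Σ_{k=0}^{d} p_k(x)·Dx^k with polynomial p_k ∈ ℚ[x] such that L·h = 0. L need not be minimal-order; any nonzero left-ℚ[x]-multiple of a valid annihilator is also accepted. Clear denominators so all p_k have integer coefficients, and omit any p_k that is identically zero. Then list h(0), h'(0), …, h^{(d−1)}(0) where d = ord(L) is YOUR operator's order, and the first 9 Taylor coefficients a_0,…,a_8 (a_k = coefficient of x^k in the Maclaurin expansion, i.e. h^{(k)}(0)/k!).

f: a_k = 4, 0, -32, 0, 128/3, 0, -1024/45, 0, 2048/315, …
g: a_k = -2, 0, 4, 0, -4/3, 0, 8/45, 0, -4/315, …
Sum ⇒ L₀ = lclm(L_f,L_g) in ℚ(x)⟨Dx⟩.
L = 64 + 20·Dx^2 + Dx^4  (order 4).
h: a_k = 2, 0, -28, 0, 124/3, 0, -1016/45, 0, 292/45, …
ICs: h(0) = 2, h′(0) = 0, h′′(0) = -56, h′′′(0) = 0.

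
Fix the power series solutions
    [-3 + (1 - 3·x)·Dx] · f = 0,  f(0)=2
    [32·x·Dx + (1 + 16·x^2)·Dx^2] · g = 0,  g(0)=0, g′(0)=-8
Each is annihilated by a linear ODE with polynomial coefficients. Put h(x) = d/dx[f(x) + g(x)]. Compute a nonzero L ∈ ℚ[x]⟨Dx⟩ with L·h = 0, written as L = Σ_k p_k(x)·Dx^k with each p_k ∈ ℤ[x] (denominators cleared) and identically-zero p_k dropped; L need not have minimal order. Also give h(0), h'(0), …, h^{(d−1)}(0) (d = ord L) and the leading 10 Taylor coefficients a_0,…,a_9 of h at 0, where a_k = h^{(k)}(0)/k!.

f: a_k = 2, 6, 18, 54, 162, 486, 1458, 4374, 13122, 39366, …
g: a_k = 0, -8, 0, 128/3, 0, -2048/5, 0, 32768/7, 0, -524288/9, …
h₀=f+g: left-lcm gives L₀, ord ≤ 3.
h=h₀': d/dx-closure on L₀ ⇒ L.
L = (-96 + 1152·x + 4608·x^2) + (43 - 96·x + 240·x^2 + 4608·x^3)·Dx + (-3 - 7·x - 112·x^3 + 768·x^4)·Dx^2  (order 2).
h: a_k = -2, 36, 290, 648, 382, 8748, 63386, 104976, -169994, 1180980, …
ICs: h(0) = -2, h′(0) = 36.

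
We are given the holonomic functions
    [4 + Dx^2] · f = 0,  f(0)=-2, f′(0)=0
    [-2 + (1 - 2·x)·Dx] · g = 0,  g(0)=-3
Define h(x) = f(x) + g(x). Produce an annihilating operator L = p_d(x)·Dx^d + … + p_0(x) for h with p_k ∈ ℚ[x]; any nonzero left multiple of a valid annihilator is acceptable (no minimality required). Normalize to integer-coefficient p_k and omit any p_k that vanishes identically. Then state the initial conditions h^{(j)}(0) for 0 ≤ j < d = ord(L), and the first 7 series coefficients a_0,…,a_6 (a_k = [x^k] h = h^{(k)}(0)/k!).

f: a_k = -2, 0, 4, 0, -4/3, 0, 8/45, …
g: a_k = -3, -6, -12, -24, -48, -96, -192, …
L₀ := lclm(L_f,L_g); ord L₀ ≤ 2+1.
L = (-56 + 32·x - 32·x^2) + (12 - 40·x + 48·x^2 - 32·x^3)·Dx + (-14 + 8·x - 8·x^2)·Dx^2 + (3 - 10·x + 12·x^2 - 8·x^3)·Dx^3  (order 3).
h: a_k = -5, -6, -8, -24, -148/3, -96, -8632/45, …
ICs: h(0) = -5, h′(0) = -6, h′′(0) = -16.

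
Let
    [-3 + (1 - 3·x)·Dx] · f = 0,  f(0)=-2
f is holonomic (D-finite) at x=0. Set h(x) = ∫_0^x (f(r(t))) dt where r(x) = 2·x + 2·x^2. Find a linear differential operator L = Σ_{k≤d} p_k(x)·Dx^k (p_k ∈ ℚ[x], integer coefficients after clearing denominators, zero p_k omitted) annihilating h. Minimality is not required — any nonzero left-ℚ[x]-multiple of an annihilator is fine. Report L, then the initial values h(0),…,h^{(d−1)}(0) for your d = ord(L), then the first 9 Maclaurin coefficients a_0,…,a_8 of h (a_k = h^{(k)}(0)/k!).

f: a_k = -2, -6, -18, -54, -162, -486, -1458, -4374, -13122, …
Change of var in L_f (x↦r) gives L₀.
h=∫₀ˣh₀: take L = L₀·Dx.
L = (6 + 12·x)·Dx + (-1 + 6·x + 6·x^2)·Dx^2  (order 2).
h: a_k = 0, -2, -6, -28, -144, -792, -4536, -187056/7, -160704, …
ICs: h(0) = 0, h′(0) = -2.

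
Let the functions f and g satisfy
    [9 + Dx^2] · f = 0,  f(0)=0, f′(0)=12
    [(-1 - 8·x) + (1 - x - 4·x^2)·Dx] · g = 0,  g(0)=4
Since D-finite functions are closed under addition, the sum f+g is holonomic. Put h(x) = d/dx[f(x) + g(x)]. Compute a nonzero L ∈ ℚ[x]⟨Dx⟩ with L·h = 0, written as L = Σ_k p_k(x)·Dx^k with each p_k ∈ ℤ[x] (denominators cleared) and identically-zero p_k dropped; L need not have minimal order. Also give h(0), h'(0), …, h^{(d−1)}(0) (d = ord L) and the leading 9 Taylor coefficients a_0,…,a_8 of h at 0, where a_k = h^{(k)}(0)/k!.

f: a_k = 0, 12, 0, -18, 0, 81/10, 0, -243/140, 0, …
g: a_k = 4, 4, 20, 36, 116, 260, 724, 1764, 4660, …
Weyl lclm of L_f,L_g ⇒ L₀ (ord ≤ 3).
h=h₀': d/dx-closure on L₀ ⇒ L.
L = (2358 + 13068·x + 57006·x^2 + 38520·x^3 + 83520·x^4 + 31104·x^5 + 41472·x^6) + (-189 - 1413·x + 1251·x^2 + 4203·x^3 + 5580·x^4 + 11952·x^5 + 12096·x^6 + 13824·x^7)·Dx + (262 + 1452·x + 6334·x^2 + 4280·x^3 + 9280·x^4 + 3456·x^5 + 4608·x^6)·Dx^2 + (-21 - 157·x + 139·x^2 + 467·x^3 + 620·x^4 + 1328·x^5 + 1344·x^6 + 1536·x^7)·Dx^3  (order 3).
h: a_k = 16, 40, 54, 464, 2681/2, 4344, 246717/20, 37280, 118099467/1120, …
ICs: h(0) = 16, h′(0) = 40, h′′(0) = 108.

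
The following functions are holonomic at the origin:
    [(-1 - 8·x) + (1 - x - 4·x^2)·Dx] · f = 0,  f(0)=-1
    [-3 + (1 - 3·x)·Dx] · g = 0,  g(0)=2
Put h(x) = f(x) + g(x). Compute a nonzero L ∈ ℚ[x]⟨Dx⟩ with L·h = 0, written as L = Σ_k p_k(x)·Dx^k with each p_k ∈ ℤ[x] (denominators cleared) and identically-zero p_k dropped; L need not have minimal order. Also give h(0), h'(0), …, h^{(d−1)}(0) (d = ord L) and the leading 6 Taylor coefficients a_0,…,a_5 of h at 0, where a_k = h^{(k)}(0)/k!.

L = (6 - 72·x + 144·x^2 - 144·x^3) + (4 - 84·x^2 + 252·x^3 - 288·x^4)·Dx + (-1 + 8·x - 21·x^2 + 8·x^3 + 54·x^4 - 72·x^5)·Dx^2  (order 2).
h: a_k = 1, 5, 13, 45, 133, 421, …
ICs: h(0) = 1, h′(0) = 5.

f: a_k = -1, -1, -5, -9, -29, -65, …
g: a_k = 2, 6, 18, 54, 162, 486, …
L₀ := lclm(L_f,L_g); ord L₀ ≤ 1+1.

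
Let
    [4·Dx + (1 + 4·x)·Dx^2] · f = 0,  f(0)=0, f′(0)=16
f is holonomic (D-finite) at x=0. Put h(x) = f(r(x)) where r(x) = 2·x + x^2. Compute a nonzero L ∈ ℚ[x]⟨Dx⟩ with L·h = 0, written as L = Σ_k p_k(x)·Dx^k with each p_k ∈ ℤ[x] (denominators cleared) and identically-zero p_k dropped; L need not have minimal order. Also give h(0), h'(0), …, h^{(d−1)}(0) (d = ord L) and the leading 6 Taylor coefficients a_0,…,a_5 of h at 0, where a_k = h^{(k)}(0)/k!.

L = (7 + 8·x + 4·x^2)·Dx + (1 + 9·x + 12·x^2 + 4·x^3)·Dx^2  (order 2).
h: a_k = 0, 32, -112, 1664/3, -3104, 92672/5, …
ICs: h(0) = 0, h′(0) = 32.

f: a_k = 0, 16, -32, 256/3, -256, 4096/5, …
Change of var in L_f (x↦r) gives L₀.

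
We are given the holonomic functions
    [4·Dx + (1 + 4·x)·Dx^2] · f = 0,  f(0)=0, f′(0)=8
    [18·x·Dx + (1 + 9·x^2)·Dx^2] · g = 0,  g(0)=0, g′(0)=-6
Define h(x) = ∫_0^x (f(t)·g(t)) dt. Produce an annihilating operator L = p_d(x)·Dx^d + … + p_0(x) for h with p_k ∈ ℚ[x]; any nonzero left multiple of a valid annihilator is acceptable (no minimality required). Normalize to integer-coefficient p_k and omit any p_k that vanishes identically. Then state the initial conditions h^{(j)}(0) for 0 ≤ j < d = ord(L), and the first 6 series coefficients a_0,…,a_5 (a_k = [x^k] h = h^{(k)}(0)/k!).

L = (2448 + 17280·x + 76464·x^2 + 518400·x^3 + 1399680·x^4 + 2426112·x^5 + 1679616·x^7)·Dx^2 + (452 + 10800·x + 98028·x^2 + 491184·x^3 + 1840320·x^4 + 4339008·x^5 + 6531840·x^6 + 1259712·x^7 + 5878656·x^8)·Dx^3 + (136 + 1912·x + 18576·x^2 + 103608·x^3 + 389448·x^4 + 1100304·x^5 + 2239488·x^6 + 3277584·x^7 + 1259712·x^8 + 3359232·x^9)·Dx^4 + (13 + 176·x + 1234·x^2 + 6048·x^3 + 22833·x^4 + 68688·x^5 + 154224·x^6 + 279936·x^7 + 399492·x^8 + 209952·x^9 + 419904·x^10)·Dx^5  (order 5).
h: a_k = 0, 0, 0, -16, 24, -112/5, …
ICs: h(0) = 0, h′(0) = 0, h′′(0) = 0, h′′′(0) = -96, h′′′′(0) = 576.

f: a_k = 0, 8, -16, 128/3, -128, 2048/5, …
g: a_k = 0, -6, 0, 18, 0, -486/5, …
h₀=f·g: eliminate ⇒ L₀, order ≤ 2·2.
h=∫h₀ ⇒ L = L₀·Dx.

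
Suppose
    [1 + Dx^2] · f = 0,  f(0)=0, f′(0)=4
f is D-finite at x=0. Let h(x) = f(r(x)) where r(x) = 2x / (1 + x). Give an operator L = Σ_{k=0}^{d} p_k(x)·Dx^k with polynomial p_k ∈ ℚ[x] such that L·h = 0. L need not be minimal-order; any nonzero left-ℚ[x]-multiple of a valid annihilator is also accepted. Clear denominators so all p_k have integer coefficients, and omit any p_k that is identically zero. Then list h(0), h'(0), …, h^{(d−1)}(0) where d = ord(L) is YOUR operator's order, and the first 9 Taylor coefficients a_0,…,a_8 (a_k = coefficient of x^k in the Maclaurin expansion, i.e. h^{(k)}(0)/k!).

f: a_k = 0, 4, 0, -2/3, 0, 1/30, 0, -1/1260, 0, …
Substitute x→r, Dx→(1/r')Dx; clear ⇒ L₀.
L = 4 + (2 + 6·x + 6·x^2 + 2·x^3)·Dx + (1 + 4·x + 6·x^2 + 4·x^3 + x^4)·Dx^2  (order 2).
h: a_k = 0, 8, -8, 8/3, 8, -344/15, 40, -17672/315, 3032/45, …
ICs: h(0) = 0, h′(0) = 8.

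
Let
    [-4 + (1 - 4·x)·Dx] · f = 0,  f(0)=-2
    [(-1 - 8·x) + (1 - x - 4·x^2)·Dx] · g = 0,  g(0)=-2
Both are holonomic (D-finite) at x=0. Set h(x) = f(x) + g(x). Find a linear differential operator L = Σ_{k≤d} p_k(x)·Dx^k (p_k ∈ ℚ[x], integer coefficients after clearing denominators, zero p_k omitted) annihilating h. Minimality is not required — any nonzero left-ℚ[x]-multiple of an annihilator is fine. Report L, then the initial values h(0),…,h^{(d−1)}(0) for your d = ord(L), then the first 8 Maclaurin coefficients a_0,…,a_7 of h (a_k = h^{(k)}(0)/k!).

L = (8 - 288·x + 384·x^2 - 512·x^3) + (22 - 8·x - 288·x^2 + 640·x^3 - 1024·x^4)·Dx + (-3 + 23·x - 56·x^2 + 32·x^3 + 128·x^4 - 256·x^5)·Dx^2  (order 2).
h: a_k = -4, -10, -42, -146, -570, -2178, -8554, -33650, …
ICs: h(0) = -4, h′(0) = -10.

f: a_k = -2, -8, -32, -128, -512, -2048, -8192, -32768, …
g: a_k = -2, -2, -10, -18, -58, -130, -362, -882, …
L₀ := lclm(L_f,L_g); ord L₀ ≤ 1+1.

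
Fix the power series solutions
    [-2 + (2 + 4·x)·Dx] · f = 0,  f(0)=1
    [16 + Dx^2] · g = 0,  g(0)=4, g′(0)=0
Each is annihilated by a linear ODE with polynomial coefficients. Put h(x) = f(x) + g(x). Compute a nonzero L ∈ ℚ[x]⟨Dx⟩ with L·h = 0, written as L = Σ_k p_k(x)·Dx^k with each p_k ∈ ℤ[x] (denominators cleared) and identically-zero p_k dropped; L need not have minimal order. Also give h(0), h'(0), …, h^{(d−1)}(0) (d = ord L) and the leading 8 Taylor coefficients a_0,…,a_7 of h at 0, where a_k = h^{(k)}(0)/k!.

L = (-304 - 1024·x - 1024·x^2) + (240 + 1504·x + 3072·x^2 + 2048·x^3)·Dx + (-19 - 64·x - 64·x^2)·Dx^2 + (15 + 94·x + 192·x^2 + 128·x^3)·Dx^3  (order 3).
h: a_k = 5, 1, -65/2, 1/2, 1009/24, 7/8, -17329/720, 33/16, …
ICs: h(0) = 5, h′(0) = 1, h′′(0) = -65.

f: a_k = 1, 1, -1/2, 1/2, -5/8, 7/8, -21/16, 33/16, …
g: a_k = 4, 0, -32, 0, 128/3, 0, -1024/45, 0, …
h₀=f+g: left-lcm gives L₀, ord ≤ 3.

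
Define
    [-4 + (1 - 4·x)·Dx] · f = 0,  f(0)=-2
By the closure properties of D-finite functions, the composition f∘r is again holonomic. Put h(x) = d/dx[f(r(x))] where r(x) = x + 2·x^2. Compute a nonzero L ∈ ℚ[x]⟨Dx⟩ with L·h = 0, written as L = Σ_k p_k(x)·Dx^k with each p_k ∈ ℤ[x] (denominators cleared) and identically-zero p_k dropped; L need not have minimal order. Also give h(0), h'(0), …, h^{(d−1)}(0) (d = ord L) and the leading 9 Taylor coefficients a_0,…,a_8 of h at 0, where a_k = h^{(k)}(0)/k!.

L = (12 + 48·x + 96·x^2) + (-1 + 24·x^2 + 32·x^3)·Dx  (order 1).
h: a_k = -8, -96, -768, -5632, -38400, -251904, -1605632, -10027008, -61636608, …
ICs: h(0) = -8.

f: a_k = -2, -8, -32, -128, -512, -2048, -8192, -32768, -131072, …
L₀ from L_f via x↦r, Dx↦r'^{-1}Dx.
h=h₀': d/dx-closure on L₀ ⇒ L.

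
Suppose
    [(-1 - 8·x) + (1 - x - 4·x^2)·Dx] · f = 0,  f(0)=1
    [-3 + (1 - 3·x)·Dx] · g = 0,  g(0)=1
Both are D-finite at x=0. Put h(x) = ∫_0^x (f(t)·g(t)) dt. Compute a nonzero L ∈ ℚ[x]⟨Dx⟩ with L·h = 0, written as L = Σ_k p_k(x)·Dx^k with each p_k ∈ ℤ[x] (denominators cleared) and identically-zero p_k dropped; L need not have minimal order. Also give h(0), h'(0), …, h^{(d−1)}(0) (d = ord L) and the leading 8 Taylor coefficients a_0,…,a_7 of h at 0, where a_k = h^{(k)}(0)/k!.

f: a_k = 1, 1, 5, 9, 29, 65, 181, 441, …
g: a_k = 1, 3, 9, 27, 81, 243, 729, 2187, …
L₀ := L_f ⊗_s L_g (sym. prod.), ord ≤ 1.
h=∫h₀ ⇒ L = L₀·Dx.
L = (-4 - 2·x + 36·x^2)·Dx + (1 - 4·x - x^2 + 12·x^3)·Dx^2  (order 2).
h: a_k = 0, 1, 2, 17/3, 15, 209/5, 346/3, 2257/7, …
ICs: h(0) = 0, h′(0) = 1.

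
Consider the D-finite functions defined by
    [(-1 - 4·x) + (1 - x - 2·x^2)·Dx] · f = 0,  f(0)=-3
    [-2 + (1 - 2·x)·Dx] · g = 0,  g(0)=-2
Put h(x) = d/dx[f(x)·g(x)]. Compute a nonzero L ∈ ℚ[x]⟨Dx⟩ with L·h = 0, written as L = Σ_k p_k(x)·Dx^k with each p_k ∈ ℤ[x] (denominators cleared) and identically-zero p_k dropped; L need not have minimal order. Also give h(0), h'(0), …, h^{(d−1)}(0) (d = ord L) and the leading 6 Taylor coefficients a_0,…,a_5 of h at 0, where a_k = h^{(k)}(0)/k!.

L = (6 + 16·x + 16·x^2) + (-1 - x + 4·x^2 + 4·x^3)·Dx  (order 1).
h: a_k = 18, 108, 414, 1368, 4050, 11268, …
ICs: h(0) = 18.

f: a_k = -3, -3, -9, -15, -33, -63, …
g: a_k = -2, -4, -8, -16, -32, -64, …
Product ⇒ symmetric product L₀, ord ≤ 1.
Derive L from L₀ (diff closure).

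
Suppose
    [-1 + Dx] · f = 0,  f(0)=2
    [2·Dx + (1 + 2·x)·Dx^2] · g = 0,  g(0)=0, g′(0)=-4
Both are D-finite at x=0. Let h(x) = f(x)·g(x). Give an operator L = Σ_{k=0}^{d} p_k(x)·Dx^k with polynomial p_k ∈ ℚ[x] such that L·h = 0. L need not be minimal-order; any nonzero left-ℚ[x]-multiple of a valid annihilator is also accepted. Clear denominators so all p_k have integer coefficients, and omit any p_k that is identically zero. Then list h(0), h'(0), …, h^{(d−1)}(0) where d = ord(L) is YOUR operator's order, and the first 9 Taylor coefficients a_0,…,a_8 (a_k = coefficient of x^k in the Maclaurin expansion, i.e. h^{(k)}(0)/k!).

f: a_k = 2, 2, 1, 1/3, 1/12, 1/60, 1/360, 1/2520, 1/20160, …
g: a_k = 0, -4, 4, -16/3, 8, -64/5, 64/3, -256/7, 64, …
f·g: L₀ = L_f ⊗_s L_g, ord ≤ 1·2.
L = (-1 + 2·x) - 4·x·Dx + (1 + 2·x)·Dx^2  (order 2).
h: a_k = 0, -8, 0, -20/3, 8, -209/15, 212/9, -25829/630, 3263/45, …
ICs: h(0) = 0, h′(0) = -8.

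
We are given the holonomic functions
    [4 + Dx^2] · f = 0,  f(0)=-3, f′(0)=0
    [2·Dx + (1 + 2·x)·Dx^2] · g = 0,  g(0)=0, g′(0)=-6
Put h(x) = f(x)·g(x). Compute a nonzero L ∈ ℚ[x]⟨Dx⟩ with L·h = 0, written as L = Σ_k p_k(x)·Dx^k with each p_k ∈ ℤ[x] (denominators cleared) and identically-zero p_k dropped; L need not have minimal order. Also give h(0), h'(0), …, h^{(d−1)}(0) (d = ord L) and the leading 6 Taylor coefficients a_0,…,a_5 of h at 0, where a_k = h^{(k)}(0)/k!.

f: a_k = -3, 0, 6, 0, -2, 0, …
g: a_k = 0, -6, 6, -8, 12, -96/5, …
h₀=f·g: eliminate ⇒ L₀, order ≤ 2·2.
L = (-48 + 192·x + 1216·x^2 + 2048·x^3 + 1024·x^4) + (32 + 320·x + 768·x^2 + 512·x^3)·Dx + (160·x + 672·x^2 + 1024·x^3 + 512·x^4)·Dx^2 + (8 + 80·x + 192·x^2 + 128·x^3)·Dx^3 + (3 + 28·x + 92·x^2 + 128·x^3 + 64·x^4)·Dx^4  (order 4).
h: a_k = 0, 18, -18, -12, 0, 108/5, …
ICs: h(0) = 0, h′(0) = 18, h′′(0) = -36, h′′′(0) = -72.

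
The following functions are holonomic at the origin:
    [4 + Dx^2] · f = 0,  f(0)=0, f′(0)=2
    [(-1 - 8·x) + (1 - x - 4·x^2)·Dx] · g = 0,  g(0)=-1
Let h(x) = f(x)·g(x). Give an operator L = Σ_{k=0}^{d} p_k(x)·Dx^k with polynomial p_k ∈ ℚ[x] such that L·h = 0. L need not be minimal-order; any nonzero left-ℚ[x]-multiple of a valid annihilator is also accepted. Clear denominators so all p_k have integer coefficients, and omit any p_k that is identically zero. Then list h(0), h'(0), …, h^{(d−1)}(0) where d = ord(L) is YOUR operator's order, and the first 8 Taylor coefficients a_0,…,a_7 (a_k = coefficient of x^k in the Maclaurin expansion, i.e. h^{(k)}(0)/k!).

f: a_k = 0, 2, 0, -4/3, 0, 4/15, 0, -8/315, …
g: a_k = -1, -1, -5, -9, -29, -65, -181, -441, …
f·g: L₀ = L_f ⊗_s L_g, ord ≤ 2·1.
L = (4 + 4·x + 16·x^2) + (2 + 16·x)·Dx + (-1 + x + 4·x^2)·Dx^2  (order 2).
h: a_k = 0, -2, -2, -26/3, -50/3, -258/5, -1774/15, -102262/315, …
ICs: h(0) = 0, h′(0) = -2.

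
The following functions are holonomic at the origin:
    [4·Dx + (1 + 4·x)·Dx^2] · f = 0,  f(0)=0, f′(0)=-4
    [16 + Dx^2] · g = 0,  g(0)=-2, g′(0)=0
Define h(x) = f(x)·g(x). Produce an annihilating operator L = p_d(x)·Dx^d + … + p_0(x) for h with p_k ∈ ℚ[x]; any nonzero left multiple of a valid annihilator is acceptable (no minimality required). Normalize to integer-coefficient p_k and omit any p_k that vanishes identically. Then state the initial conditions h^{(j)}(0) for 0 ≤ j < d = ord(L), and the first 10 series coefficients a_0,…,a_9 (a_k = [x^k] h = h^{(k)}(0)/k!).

f: a_k = 0, -4, 8, -64/3, 64, -1024/5, 2048/3, -16384/7, 8192, -262144/9, …
g: a_k = -2, 0, 16, 0, -64/3, 0, 512/45, 0, -1024/315, 0, …
Sym-product of L_f,L_g gives L₀ (≤ ord 4).
L = (-768 + 6144·x + 77824·x^2 + 262144·x^3 + 262144·x^4) + (256 + 5120·x + 24576·x^2 + 32768·x^3)·Dx + (1280·x + 10752·x^2 + 32768·x^3 + 32768·x^4)·Dx^2 + (16 + 320·x + 1536·x^2 + 2048·x^3)·Dx^3 + (3 + 56·x + 368·x^2 + 1024·x^3 + 1024·x^4)·Dx^4  (order 4).
h: a_k = 0, 8, -16, -64/3, 0, 768/5, -512, 63488/35, -303104/45, 4714496/189, …
ICs: h(0) = 0, h′(0) = 8, h′′(0) = -32, h′′′(0) = -128.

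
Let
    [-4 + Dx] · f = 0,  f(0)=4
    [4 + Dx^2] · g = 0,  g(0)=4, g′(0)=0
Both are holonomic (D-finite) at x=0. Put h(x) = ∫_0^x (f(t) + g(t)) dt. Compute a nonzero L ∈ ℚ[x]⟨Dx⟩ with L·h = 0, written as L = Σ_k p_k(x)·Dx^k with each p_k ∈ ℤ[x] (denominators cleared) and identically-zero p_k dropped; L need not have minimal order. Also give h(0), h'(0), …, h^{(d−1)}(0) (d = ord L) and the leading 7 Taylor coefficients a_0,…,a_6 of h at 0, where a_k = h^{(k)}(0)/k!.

f: a_k = 4, 16, 32, 128/3, 128/3, 512/15, 1024/45, …
g: a_k = 4, 0, -8, 0, 8/3, 0, -16/45, …
Sum ⇒ L₀ = lclm(L_f,L_g) in ℚ(x)⟨Dx⟩.
∫: right-multiply L₀ by Dx.
L = -16·Dx + 4·Dx^2 - 4·Dx^3 + Dx^4  (order 4).
h: a_k = 0, 8, 8, 8, 32/3, 136/15, 256/45, …
ICs: h(0) = 0, h′(0) = 8, h′′(0) = 16, h′′′(0) = 48.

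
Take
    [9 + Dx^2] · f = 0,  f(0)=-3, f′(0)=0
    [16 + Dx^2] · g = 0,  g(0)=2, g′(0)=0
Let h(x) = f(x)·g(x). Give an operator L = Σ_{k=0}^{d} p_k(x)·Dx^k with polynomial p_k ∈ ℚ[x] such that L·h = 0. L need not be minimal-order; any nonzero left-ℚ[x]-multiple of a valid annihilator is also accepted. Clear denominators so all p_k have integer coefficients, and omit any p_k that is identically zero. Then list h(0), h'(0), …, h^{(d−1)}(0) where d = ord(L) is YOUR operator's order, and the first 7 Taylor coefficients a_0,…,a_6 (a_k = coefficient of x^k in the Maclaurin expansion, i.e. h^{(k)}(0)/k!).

f: a_k = -3, 0, 27/2, 0, -81/8, 0, 243/80, …
g: a_k = 2, 0, -16, 0, 64/3, 0, -512/45, …
Sym-product of L_f,L_g gives L₀ (≤ ord 4).
L = 49 + 50·Dx^2 + Dx^4  (order 4).
h: a_k = -6, 0, 75, 0, -1201/4, 0, 11765/24, …
ICs: h(0) = -6, h′(0) = 0, h′′(0) = 150, h′′′(0) = 0.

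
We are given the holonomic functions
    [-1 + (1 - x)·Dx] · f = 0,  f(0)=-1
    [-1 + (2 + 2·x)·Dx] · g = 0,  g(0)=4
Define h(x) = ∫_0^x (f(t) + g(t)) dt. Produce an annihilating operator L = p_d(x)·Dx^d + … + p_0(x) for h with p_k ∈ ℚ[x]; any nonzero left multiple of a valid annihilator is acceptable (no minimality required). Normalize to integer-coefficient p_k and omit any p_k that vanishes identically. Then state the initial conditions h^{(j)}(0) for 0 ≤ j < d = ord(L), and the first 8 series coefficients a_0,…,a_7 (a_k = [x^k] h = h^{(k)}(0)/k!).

L = (-5 - 3·x)·Dx + (9 + 14·x + 9·x^2)·Dx^2 + (-2 - 6·x + 2·x^2 + 6·x^3)·Dx^3  (order 3).
h: a_k = 0, 3, 1/2, -1/2, -3/16, -37/160, -19/128, -277/1792, …
ICs: h(0) = 0, h′(0) = 3, h′′(0) = 1.

f: a_k = -1, -1, -1, -1, -1, -1, -1, -1, …
g: a_k = 4, 2, -1/2, 1/4, -5/32, 7/64, -21/256, 33/512, …
Sum ⇒ L₀ = lclm(L_f,L_g) in ℚ(x)⟨Dx⟩.
Integrate: L := L₀·Dx.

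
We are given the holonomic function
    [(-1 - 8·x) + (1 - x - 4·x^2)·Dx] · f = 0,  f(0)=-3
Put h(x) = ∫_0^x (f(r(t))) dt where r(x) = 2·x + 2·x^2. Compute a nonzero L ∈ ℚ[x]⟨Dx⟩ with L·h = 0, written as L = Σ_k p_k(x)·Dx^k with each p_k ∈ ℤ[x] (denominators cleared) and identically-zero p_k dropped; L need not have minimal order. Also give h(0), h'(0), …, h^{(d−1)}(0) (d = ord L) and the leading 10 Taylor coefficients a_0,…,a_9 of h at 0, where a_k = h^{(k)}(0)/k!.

f: a_k = -3, -3, -15, -27, -87, -195, -543, -1323, -3495, -8787, …
h₀=f(r): pull back L_f along r ⇒ L₀.
h=∫₀ˣh₀: take L = L₀·Dx.
L = (2 + 36·x + 96·x^2 + 64·x^3)·Dx + (-1 + 2·x + 18·x^2 + 32·x^3 + 16·x^4)·Dx^2  (order 2).
h: a_k = 0, -3, -3, -22, -84, -420, -2076, -74520/7, -55728, -888400/3, …
ICs: h(0) = 0, h′(0) = -3.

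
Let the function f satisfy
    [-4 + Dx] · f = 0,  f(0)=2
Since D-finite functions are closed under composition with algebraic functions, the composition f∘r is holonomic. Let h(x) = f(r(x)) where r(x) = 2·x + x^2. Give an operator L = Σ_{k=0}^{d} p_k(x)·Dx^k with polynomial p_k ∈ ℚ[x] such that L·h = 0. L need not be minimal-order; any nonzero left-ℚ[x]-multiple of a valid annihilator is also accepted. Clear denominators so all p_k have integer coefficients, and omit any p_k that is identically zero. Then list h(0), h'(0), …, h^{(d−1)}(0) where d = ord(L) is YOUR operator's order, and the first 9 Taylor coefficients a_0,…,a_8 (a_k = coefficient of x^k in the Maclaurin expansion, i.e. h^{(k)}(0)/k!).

f: a_k = 2, 8, 16, 64/3, 64/3, 256/15, 512/45, 2048/315, 1024/315, …
Change of var in L_f (x↦r) gives L₀.
L = (-8 - 8·x) + Dx  (order 1).
h: a_k = 2, 16, 72, 704/3, 1840/3, 6784/5, 118208/45, 1434112/315, 753856/105, …
ICs: h(0) = 2.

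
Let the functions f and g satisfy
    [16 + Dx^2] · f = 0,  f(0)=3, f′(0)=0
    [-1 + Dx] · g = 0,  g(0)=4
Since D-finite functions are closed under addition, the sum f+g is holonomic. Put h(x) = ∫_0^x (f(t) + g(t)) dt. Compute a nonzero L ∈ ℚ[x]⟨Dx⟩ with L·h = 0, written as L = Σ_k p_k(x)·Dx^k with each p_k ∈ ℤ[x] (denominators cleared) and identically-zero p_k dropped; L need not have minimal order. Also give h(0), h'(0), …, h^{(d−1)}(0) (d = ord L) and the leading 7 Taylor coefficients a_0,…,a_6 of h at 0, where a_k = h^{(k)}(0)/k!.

f: a_k = 3, 0, -24, 0, 32, 0, -256/15, …
g: a_k = 4, 4, 2, 2/3, 1/6, 1/30, 1/180, …
Weyl lclm of L_f,L_g ⇒ L₀ (ord ≤ 3).
h=∫h₀ ⇒ L = L₀·Dx.
L = -16·Dx + 16·Dx^2 - Dx^3 + Dx^4  (order 4).
h: a_k = 0, 7, 2, -22/3, 1/6, 193/30, 1/180, …
ICs: h(0) = 0, h′(0) = 7, h′′(0) = 4, h′′′(0) = -44.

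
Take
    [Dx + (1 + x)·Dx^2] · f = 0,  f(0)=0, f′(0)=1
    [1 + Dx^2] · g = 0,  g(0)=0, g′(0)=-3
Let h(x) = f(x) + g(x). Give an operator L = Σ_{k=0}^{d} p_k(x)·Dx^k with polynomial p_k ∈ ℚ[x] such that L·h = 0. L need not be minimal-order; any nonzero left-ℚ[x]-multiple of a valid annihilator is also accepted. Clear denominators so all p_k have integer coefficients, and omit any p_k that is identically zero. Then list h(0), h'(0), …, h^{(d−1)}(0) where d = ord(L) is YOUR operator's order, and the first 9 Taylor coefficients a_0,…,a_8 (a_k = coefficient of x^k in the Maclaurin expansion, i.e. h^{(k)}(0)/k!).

L = (7 + 2·x + x^2)·Dx + (3 + 5·x + 3·x^2 + x^3)·Dx^2 + (7 + 2·x + x^2)·Dx^3 + (3 + 5·x + 3·x^2 + x^3)·Dx^4  (order 4).
h: a_k = 0, -2, -1/2, 5/6, -1/4, 7/40, -1/6, 241/1680, -1/8, …
ICs: h(0) = 0, h′(0) = -2, h′′(0) = -1, h′′′(0) = 5.

f: a_k = 0, 1, -1/2, 1/3, -1/4, 1/5, -1/6, 1/7, -1/8, …
g: a_k = 0, -3, 0, 1/2, 0, -1/40, 0, 1/1680, 0, …
f+g: L₀ = lclm(L_f,L_g), ord ≤ 2+2.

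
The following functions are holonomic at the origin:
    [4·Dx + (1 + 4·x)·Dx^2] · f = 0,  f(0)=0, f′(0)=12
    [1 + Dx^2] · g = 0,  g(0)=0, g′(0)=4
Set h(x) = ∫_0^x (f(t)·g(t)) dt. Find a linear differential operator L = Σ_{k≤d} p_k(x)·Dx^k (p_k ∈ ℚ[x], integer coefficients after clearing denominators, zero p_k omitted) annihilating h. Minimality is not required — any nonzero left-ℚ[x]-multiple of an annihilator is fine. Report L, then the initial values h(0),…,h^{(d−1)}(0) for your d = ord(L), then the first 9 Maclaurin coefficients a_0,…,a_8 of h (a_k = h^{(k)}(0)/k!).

f: a_k = 0, 12, -24, 64, -192, 3072/5, -2048, 49152/7, -24576, …
g: a_k = 0, 4, 0, -2/3, 0, 1/30, 0, -1/1260, 0, …
Sym-product of L_f,L_g gives L₀ (≤ ord 4).
h=∫h₀ ⇒ L = L₀·Dx.
L = (-147 - 144·x - 224·x^2 + 256·x^3 + 256·x^4)·Dx + (-56 - 160·x + 384·x^2 + 512·x^3)·Dx^2 + (-150 - 160·x - 192·x^2 + 512·x^3 + 512·x^4)·Dx^3 + (-56 - 160·x + 384·x^2 + 512·x^3)·Dx^4 + (-3 - 16·x + 32·x^2 + 256·x^3 + 256·x^4)·Dx^5  (order 5).
h: a_k = 0, 0, 0, 16, -24, 248/5, -376/3, 7246/21, -10081/10, …
ICs: h(0) = 0, h′(0) = 0, h′′(0) = 0, h′′′(0) = 96, h′′′′(0) = -576.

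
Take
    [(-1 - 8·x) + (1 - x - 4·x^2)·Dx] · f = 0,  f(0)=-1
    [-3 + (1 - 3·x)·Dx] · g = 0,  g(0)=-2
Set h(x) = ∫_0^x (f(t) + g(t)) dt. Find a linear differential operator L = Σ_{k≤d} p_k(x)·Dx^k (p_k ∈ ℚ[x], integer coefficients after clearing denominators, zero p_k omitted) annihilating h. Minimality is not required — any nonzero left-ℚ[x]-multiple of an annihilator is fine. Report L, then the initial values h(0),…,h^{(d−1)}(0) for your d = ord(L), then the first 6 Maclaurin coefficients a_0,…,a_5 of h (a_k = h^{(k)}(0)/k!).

L = (6 - 72·x + 144·x^2 - 144·x^3)·Dx + (4 - 84·x^2 + 252·x^3 - 288·x^4)·Dx^2 + (-1 + 8·x - 21·x^2 + 8·x^3 + 54·x^4 - 72·x^5)·Dx^3  (order 3).
h: a_k = 0, -3, -7/2, -23/3, -63/4, -191/5, …
ICs: h(0) = 0, h′(0) = -3, h′′(0) = -7.

f: a_k = -1, -1, -5, -9, -29, -65, …
g: a_k = -2, -6, -18, -54, -162, -486, …
Sum ⇒ L₀ = lclm(L_f,L_g) in ℚ(x)⟨Dx⟩.
Integrate: L := L₀·Dx.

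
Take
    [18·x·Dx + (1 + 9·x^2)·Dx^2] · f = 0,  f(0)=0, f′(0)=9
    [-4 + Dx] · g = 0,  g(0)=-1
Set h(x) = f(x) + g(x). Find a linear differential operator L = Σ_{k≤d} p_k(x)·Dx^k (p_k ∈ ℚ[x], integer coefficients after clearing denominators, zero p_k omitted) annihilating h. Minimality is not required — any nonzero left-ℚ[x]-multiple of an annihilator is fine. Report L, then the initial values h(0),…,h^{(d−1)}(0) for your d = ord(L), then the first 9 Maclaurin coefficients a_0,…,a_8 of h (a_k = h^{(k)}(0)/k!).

f: a_k = 0, 9, 0, -27, 0, 729/5, 0, -6561/7, 0, …
g: a_k = -1, -4, -8, -32/3, -32/3, -128/15, -256/45, -1024/315, -512/315, …
L₀ := lclm(L_f,L_g); ord L₀ ≤ 2+1.
L = (36 - 144·x - 972·x^2 - 1296·x^3)·Dx + (-17 + 99·x^2 - 648·x^4)·Dx^2 + (2 + 9·x + 36·x^2 + 81·x^3 + 162·x^4)·Dx^3  (order 3).
h: a_k = -1, 5, -8, -113/3, -32/3, 2059/15, -256/45, -296269/315, -512/315, …
ICs: h(0) = -1, h′(0) = 5, h′′(0) = -16.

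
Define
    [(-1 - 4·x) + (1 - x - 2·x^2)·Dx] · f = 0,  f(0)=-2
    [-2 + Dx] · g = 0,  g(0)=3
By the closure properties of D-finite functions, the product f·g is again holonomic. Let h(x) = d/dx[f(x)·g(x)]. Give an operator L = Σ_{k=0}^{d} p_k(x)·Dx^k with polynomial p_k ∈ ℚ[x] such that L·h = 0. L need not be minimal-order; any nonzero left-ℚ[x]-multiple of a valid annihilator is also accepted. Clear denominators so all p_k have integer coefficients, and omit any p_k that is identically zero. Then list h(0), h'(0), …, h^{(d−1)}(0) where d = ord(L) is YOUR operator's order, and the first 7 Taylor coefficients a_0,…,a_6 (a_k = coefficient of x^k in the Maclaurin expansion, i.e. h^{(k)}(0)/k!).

f: a_k = -2, -2, -6, -10, -22, -42, -86, …
g: a_k = 3, 6, 6, 4, 2, 4/5, 4/15, …
Product ⇒ symmetric product L₀, ord ≤ 1.
h=h₀': d/dx-closure on L₀ ⇒ L.
L = (14 + 16·x - 12·x^2 - 16·x^3 + 16·x^4) + (-3 + x + 12·x^2 - 8·x^4)·Dx  (order 1).
h: a_k = -18, -84, -258, -696, -1738, -20884/5, -48702/5, …
ICs: h(0) = -18.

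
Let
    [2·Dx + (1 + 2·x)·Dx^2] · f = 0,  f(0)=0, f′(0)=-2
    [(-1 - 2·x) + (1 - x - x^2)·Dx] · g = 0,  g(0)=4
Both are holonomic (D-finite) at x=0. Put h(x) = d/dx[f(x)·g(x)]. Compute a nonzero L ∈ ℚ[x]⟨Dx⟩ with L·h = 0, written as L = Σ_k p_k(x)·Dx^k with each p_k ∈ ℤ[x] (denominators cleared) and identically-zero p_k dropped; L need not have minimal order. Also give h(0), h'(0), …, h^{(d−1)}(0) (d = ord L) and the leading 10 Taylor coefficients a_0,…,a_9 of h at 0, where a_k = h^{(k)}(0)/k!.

f: a_k = 0, -2, 2, -8/3, 4, -32/5, 32/3, -128/7, 32, -512/9, …
g: a_k = 4, 4, 8, 12, 20, 32, 52, 84, 136, 220, …
f·g: L₀ = L_f ⊗_s L_g, ord ≤ 2·1.
Differentiate: ansatz ord ≤ ord L₀ ⇒ L.
L = (14 + 36·x + 36·x^2) + (1 + 16·x + 42·x^2 + 28·x^3)·Dx + (-1 - 3·x + x^2 + 8·x^3 + 4·x^4)·Dx^2  (order 2).
h: a_k = -8, 0, -56, -32/3, -704/3, -208/5, -13336/15, -1664/35, -22712/7, 27184/63, …
ICs: h(0) = -8, h′(0) = 0.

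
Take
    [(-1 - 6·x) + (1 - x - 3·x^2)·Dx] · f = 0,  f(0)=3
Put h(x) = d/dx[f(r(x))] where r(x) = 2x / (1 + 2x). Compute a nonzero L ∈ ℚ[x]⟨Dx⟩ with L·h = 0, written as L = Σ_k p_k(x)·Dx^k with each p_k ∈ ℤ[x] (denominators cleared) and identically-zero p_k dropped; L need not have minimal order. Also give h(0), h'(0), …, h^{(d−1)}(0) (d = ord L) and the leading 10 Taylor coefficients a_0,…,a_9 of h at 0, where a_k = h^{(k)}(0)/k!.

f: a_k = 3, 3, 12, 21, 57, 120, 291, 651, 1524, 3477, …
Substitute x→r, Dx→(1/r')Dx; clear ⇒ L₀.
h=h₀': d/dx-closure on L₀ ⇒ L.
L = (12 + 72·x + 576·x^2 + 672·x^3) + (-1 - 18·x - 48·x^2 + 136·x^3 + 336·x^4)·Dx  (order 1).
h: a_k = 6, 72, 0, 1728, -4320, 41472, -169344, 1050624, -4976640, 26818560, …
ICs: h(0) = 6.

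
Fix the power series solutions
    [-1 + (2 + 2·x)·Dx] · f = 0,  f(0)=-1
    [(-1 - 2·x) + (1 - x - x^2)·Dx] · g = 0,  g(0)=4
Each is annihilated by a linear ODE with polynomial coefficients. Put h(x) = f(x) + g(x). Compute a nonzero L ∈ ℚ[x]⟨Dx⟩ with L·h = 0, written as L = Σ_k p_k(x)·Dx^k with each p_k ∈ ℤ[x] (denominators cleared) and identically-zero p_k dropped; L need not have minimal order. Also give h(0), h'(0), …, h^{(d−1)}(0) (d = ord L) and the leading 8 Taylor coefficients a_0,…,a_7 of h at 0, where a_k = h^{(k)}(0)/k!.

L = (9 + 21·x + 21·x^2 + 10·x^3) + (-17 - 54·x - 87·x^2 - 74·x^3 - 25·x^4)·Dx + (2 + 14·x + 6·x^2 - 30·x^3 - 34·x^4 - 10·x^5)·Dx^2  (order 2).
h: a_k = 3, 7/2, 65/8, 191/16, 2565/128, 8185/256, 53269/1024, 171999/2048, …
ICs: h(0) = 3, h′(0) = 7/2.

f: a_k = -1, -1/2, 1/8, -1/16, 5/128, -7/256, 21/1024, -33/2048, …
g: a_k = 4, 4, 8, 12, 20, 32, 52, 84, …
Weyl lclm of L_f,L_g ⇒ L₀ (ord ≤ 2).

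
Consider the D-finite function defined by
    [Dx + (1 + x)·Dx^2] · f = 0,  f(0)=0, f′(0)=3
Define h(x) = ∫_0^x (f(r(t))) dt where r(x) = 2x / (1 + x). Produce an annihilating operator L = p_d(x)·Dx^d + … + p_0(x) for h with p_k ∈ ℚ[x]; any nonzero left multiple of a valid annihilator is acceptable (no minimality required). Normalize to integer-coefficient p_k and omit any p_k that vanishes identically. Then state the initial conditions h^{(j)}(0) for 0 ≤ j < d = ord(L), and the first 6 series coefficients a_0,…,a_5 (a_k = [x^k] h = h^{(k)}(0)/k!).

f: a_k = 0, 3, -3/2, 1, -3/4, 3/5, …
L₀ from L_f via x↦r, Dx↦r'^{-1}Dx.
∫: right-multiply L₀ by Dx.
L = (4 + 6·x)·Dx^2 + (1 + 4·x + 3·x^2)·Dx^3  (order 3).
h: a_k = 0, 0, 3, -4, 13/2, -12, …
ICs: h(0) = 0, h′(0) = 0, h′′(0) = 6.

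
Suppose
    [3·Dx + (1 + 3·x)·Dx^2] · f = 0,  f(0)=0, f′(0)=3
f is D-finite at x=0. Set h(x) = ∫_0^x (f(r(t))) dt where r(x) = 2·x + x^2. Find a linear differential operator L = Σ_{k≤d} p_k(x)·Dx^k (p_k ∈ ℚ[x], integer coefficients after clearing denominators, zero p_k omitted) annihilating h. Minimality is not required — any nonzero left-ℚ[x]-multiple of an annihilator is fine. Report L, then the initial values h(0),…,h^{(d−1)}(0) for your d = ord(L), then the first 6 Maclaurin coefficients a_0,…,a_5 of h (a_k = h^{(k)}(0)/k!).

f: a_k = 0, 3, -9/2, 9, -81/4, 243/5, …
Substitute x→r, Dx→(1/r')Dx; clear ⇒ L₀.
∫: right-multiply L₀ by Dx.
L = (5 + 6·x + 3·x^2)·Dx^2 + (1 + 7·x + 9·x^2 + 3·x^3)·Dx^3  (order 3).
h: a_k = 0, 0, 3, -5, 27/2, -441/10, …
ICs: h(0) = 0, h′(0) = 0, h′′(0) = 6.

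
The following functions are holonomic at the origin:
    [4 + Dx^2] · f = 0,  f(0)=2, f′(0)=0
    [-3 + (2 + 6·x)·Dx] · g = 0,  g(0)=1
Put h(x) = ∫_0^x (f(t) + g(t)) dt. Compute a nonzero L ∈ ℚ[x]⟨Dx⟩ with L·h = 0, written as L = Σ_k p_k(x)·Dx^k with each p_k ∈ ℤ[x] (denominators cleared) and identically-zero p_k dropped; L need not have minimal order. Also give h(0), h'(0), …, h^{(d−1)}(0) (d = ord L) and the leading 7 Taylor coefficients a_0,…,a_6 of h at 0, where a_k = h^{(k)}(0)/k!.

f: a_k = 2, 0, -4, 0, 4/3, 0, -8/45, …
g: a_k = 1, 3/2, -9/8, 27/16, -405/128, 1701/256, -15309/1024, …
f+g: L₀ = lclm(L_f,L_g), ord ≤ 2+1.
Integrate: L := L₀·Dx.
L = (-516 - 1152·x - 1728·x^2)·Dx + (56 + 936·x + 3456·x^2 + 3456·x^3)·Dx^2 + (-129 - 288·x - 432·x^2)·Dx^3 + (14 + 234·x + 864·x^2 + 864·x^3)·Dx^4  (order 4).
h: a_k = 0, 3, 3/4, -41/24, 27/64, -703/1920, 567/512, …
ICs: h(0) = 0, h′(0) = 3, h′′(0) = 3/2, h′′′(0) = -41/4.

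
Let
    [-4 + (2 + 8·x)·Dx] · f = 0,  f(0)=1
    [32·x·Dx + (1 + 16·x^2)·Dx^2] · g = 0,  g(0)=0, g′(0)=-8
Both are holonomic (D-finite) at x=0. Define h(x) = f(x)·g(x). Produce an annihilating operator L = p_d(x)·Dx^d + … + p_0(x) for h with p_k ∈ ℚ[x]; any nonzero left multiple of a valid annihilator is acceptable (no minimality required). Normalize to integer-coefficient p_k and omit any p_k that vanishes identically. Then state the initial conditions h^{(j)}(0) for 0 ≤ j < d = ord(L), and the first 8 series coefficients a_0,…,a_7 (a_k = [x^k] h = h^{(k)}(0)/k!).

f: a_k = 1, 2, -2, 4, -10, 28, -84, 264, …
g: a_k = 0, -8, 0, 128/3, 0, -2048/5, 0, 32768/7, …
L₀ := L_f ⊗_s L_g (sym. prod.), ord ≤ 2.
L = (12 - 64·x - 64·x^2) + (-4 + 16·x + 192·x^2 + 256·x^3)·Dx + (1 + 8·x + 32·x^2 + 128·x^3 + 256·x^4)·Dx^2  (order 2).
h: a_k = 0, -8, -16, 176/3, 160/3, -6224/15, -13088/15, 603296/105, …
ICs: h(0) = 0, h′(0) = -8.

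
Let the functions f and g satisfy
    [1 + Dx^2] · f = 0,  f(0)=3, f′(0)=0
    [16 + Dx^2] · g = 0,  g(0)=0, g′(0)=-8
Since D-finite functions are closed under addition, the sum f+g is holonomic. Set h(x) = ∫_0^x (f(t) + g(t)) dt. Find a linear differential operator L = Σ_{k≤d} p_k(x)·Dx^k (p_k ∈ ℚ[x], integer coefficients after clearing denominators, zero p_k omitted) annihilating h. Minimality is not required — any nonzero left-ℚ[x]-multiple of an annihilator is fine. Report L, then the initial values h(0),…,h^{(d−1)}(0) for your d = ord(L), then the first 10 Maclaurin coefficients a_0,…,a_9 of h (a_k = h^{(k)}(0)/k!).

f: a_k = 3, 0, -3/2, 0, 1/8, 0, -1/240, 0, 1/13440, 0, …
g: a_k = 0, -8, 0, 64/3, 0, -256/15, 0, 2048/315, 0, -4096/2835, …
f+g: L₀ = lclm(L_f,L_g), ord ≤ 2+2.
Integrate: L := L₀·Dx.
L = 16·Dx + 17·Dx^3 + Dx^5  (order 5).
h: a_k = 0, 3, -4, -1/2, 16/3, 1/40, -128/45, -1/1680, 256/315, 1/120960, …
ICs: h(0) = 0, h′(0) = 3, h′′(0) = -8, h′′′(0) = -3, h′′′′(0) = 128.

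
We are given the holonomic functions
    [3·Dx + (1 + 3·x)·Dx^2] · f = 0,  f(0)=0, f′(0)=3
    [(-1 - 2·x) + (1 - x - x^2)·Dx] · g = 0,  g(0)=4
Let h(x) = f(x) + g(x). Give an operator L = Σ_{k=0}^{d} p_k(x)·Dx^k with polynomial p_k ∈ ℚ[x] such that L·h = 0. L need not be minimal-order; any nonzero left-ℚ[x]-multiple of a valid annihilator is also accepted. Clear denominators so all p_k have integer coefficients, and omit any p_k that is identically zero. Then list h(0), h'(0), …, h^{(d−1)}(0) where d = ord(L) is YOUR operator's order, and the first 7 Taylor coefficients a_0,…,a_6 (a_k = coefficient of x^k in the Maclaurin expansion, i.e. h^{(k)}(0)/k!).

f: a_k = 0, 3, -9/2, 9, -81/4, 243/5, -243/2, …
g: a_k = 4, 4, 8, 12, 20, 32, 52, …
Weyl lclm of L_f,L_g ⇒ L₀ (ord ≤ 3).
L = (-126 - 342·x - 468·x^2 - 180·x^3 - 108·x^4)·Dx + (-156·x - 576·x^2 - 672·x^3 - 378·x^4 - 180·x^5)·Dx^2 + (7 + 35·x + 29·x^2 - 63·x^3 - 99·x^4 - 93·x^5 - 36·x^6)·Dx^3  (order 3).
h: a_k = 4, 7, 7/2, 21, -1/4, 403/5, -139/2, …
ICs: h(0) = 4, h′(0) = 7, h′′(0) = 7.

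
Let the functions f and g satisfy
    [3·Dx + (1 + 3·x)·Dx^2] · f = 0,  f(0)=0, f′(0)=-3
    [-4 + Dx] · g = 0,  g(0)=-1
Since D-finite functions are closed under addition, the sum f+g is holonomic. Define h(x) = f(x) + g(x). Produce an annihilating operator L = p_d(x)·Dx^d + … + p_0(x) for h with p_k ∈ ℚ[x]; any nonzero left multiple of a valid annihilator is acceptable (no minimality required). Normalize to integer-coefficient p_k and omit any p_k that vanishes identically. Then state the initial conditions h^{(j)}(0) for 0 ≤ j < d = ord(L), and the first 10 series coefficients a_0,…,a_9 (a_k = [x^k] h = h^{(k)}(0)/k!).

f: a_k = 0, -3, 9/2, -9, 81/4, -243/5, 243/2, -2187/7, 6561/8, -2187, …
g: a_k = -1, -4, -8, -32/3, -32/3, -128/15, -256/45, -1024/315, -512/315, -2048/2835, …
Weyl lclm of L_f,L_g ⇒ L₀ (ord ≤ 3).
L = (-120 - 144·x)·Dx + (2 - 96·x - 144·x^2)·Dx^2 + (7 + 33·x + 36·x^2)·Dx^3  (order 3).
h: a_k = -1, -7, -7/2, -59/3, 115/12, -857/15, 10423/90, -99439/315, 2062619/2520, -6202193/2835, …
ICs: h(0) = -1, h′(0) = -7, h′′(0) = -7.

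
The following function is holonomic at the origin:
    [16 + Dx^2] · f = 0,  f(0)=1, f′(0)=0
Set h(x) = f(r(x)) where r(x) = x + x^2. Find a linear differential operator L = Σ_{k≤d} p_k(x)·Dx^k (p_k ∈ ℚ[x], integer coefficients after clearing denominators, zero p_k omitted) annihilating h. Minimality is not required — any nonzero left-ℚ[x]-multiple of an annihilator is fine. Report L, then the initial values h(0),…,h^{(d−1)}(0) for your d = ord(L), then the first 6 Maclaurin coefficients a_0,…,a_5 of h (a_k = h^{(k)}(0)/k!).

f: a_k = 1, 0, -8, 0, 32/3, 0, …
L₀ from L_f via x↦r, Dx↦r'^{-1}Dx.
L = (16 + 96·x + 192·x^2 + 128·x^3) - 2·Dx + (1 + 2·x)·Dx^2  (order 2).
h: a_k = 1, 0, -8, -16, 8/3, 128/3, …
ICs: h(0) = 1, h′(0) = 0.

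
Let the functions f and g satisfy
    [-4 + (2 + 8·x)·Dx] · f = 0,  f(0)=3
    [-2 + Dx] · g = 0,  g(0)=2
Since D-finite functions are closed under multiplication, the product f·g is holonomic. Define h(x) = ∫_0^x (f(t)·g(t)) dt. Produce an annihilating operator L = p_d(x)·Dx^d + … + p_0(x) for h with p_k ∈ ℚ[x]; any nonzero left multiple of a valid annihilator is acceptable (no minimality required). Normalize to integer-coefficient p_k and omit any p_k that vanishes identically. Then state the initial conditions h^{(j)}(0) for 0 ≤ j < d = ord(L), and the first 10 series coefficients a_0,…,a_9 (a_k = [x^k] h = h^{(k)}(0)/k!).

L = (-4 - 8·x)·Dx + (1 + 4·x)·Dx^2  (order 2).
h: a_k = 0, 6, 12, 8, 8, -16/5, 224/15, -3904/105, 11104/105, -293824/945, …
ICs: h(0) = 0, h′(0) = 6.

f: a_k = 3, 6, -6, 12, -30, 84, -252, 792, -2574, 8580, …
g: a_k = 2, 4, 4, 8/3, 4/3, 8/15, 8/45, 16/315, 4/315, 8/2835, …
Product ⇒ symmetric product L₀, ord ≤ 1.
Integrate: L := L₀·Dx.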